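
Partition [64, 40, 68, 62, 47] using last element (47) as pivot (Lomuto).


Pivot: 47
  40 <= 47: swap -> [40, 64, 68, 62, 47]
Place pivot at 1: [40, 47, 68, 62, 64]

Partitioned: [40, 47, 68, 62, 64]


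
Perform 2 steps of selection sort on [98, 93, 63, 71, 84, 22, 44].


Initial: [98, 93, 63, 71, 84, 22, 44]
Step 1: min=22 at 5
  Swap: [22, 93, 63, 71, 84, 98, 44]
Step 2: min=44 at 6
  Swap: [22, 44, 63, 71, 84, 98, 93]

After 2 steps: [22, 44, 63, 71, 84, 98, 93]


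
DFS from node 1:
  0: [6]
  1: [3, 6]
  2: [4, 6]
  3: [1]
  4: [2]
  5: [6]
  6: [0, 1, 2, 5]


Visit 1, push [6, 3]
Visit 3, push []
Visit 6, push [5, 2, 0]
Visit 0, push []
Visit 2, push [4]
Visit 4, push []
Visit 5, push []

DFS order: [1, 3, 6, 0, 2, 4, 5]


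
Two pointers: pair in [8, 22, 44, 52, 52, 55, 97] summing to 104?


lo=0(8)+hi=6(97)=105
lo=0(8)+hi=5(55)=63
lo=1(22)+hi=5(55)=77
lo=2(44)+hi=5(55)=99
lo=3(52)+hi=5(55)=107
lo=3(52)+hi=4(52)=104

Yes: 52+52=104


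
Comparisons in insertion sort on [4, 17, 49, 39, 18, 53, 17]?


Algorithm: insertion sort
Input: [4, 17, 49, 39, 18, 53, 17]
Sorted: [4, 17, 17, 18, 39, 49, 53]

13


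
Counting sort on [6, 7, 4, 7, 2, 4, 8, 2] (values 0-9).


Input: [6, 7, 4, 7, 2, 4, 8, 2]
Counts: [0, 0, 2, 0, 2, 0, 1, 2, 1, 0]

Sorted: [2, 2, 4, 4, 6, 7, 7, 8]


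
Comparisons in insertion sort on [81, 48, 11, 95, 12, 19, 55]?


Algorithm: insertion sort
Input: [81, 48, 11, 95, 12, 19, 55]
Sorted: [11, 12, 19, 48, 55, 81, 95]

15


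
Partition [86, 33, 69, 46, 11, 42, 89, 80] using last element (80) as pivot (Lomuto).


Pivot: 80
  33 <= 80: swap -> [33, 86, 69, 46, 11, 42, 89, 80]
  69 <= 80: swap -> [33, 69, 86, 46, 11, 42, 89, 80]
  46 <= 80: swap -> [33, 69, 46, 86, 11, 42, 89, 80]
  11 <= 80: swap -> [33, 69, 46, 11, 86, 42, 89, 80]
  42 <= 80: swap -> [33, 69, 46, 11, 42, 86, 89, 80]
Place pivot at 5: [33, 69, 46, 11, 42, 80, 89, 86]

Partitioned: [33, 69, 46, 11, 42, 80, 89, 86]


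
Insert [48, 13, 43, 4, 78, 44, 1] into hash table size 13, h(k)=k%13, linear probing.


Insert 48: h=9 -> slot 9
Insert 13: h=0 -> slot 0
Insert 43: h=4 -> slot 4
Insert 4: h=4, 1 probes -> slot 5
Insert 78: h=0, 1 probes -> slot 1
Insert 44: h=5, 1 probes -> slot 6
Insert 1: h=1, 1 probes -> slot 2

Table: [13, 78, 1, None, 43, 4, 44, None, None, 48, None, None, None]


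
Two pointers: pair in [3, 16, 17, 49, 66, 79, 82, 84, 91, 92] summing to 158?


lo=0(3)+hi=9(92)=95
lo=1(16)+hi=9(92)=108
lo=2(17)+hi=9(92)=109
lo=3(49)+hi=9(92)=141
lo=4(66)+hi=9(92)=158

Yes: 66+92=158


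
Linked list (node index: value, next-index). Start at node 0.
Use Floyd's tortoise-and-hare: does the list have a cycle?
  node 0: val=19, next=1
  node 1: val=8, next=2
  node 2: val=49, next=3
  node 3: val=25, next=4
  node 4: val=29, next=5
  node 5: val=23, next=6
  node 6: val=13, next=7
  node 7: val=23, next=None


Floyd's tortoise (slow, +1) and hare (fast, +2):
  init: slow=0, fast=0
  step 1: slow=1, fast=2
  step 2: slow=2, fast=4
  step 3: slow=3, fast=6
  step 4: fast 6->7->None, no cycle

Cycle: no


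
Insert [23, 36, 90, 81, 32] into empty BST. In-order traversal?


Insert 23: root
Insert 36: R from 23
Insert 90: R from 23 -> R from 36
Insert 81: R from 23 -> R from 36 -> L from 90
Insert 32: R from 23 -> L from 36

In-order: [23, 32, 36, 81, 90]


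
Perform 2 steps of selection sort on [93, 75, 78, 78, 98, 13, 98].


Initial: [93, 75, 78, 78, 98, 13, 98]
Step 1: min=13 at 5
  Swap: [13, 75, 78, 78, 98, 93, 98]
Step 2: min=75 at 1
  Swap: [13, 75, 78, 78, 98, 93, 98]

After 2 steps: [13, 75, 78, 78, 98, 93, 98]


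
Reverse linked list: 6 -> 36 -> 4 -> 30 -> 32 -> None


Step 1: curr=6, set curr.next=prev(None) | reversed so far: 6
Step 2: curr=36, set curr.next=prev(6) | reversed so far: 36 -> 6
Step 3: curr=4, set curr.next=prev(36) | reversed so far: 4 -> 36 -> 6
Step 4: curr=30, set curr.next=prev(4) | reversed so far: 30 -> 4 -> 36 -> 6
Step 5: curr=32, set curr.next=prev(30) | reversed so far: 32 -> 30 -> 4 -> 36 -> 6

32 -> 30 -> 4 -> 36 -> 6 -> None


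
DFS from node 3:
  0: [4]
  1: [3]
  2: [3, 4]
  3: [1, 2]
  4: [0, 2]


Visit 3, push [2, 1]
Visit 1, push []
Visit 2, push [4]
Visit 4, push [0]
Visit 0, push []

DFS order: [3, 1, 2, 4, 0]


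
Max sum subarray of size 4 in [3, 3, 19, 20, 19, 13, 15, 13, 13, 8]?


[0:4]: 45
[1:5]: 61
[2:6]: 71
[3:7]: 67
[4:8]: 60
[5:9]: 54
[6:10]: 49

Max: 71 at [2:6]


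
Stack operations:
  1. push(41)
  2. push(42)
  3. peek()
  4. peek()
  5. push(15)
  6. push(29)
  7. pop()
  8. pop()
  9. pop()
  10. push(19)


push(41) -> [41]
push(42) -> [41, 42]
peek()->42
peek()->42
push(15) -> [41, 42, 15]
push(29) -> [41, 42, 15, 29]
pop()->29, [41, 42, 15]
pop()->15, [41, 42]
pop()->42, [41]
push(19) -> [41, 19]

Final stack: [41, 19]


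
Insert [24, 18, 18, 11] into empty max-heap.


Insert 24: [24]
Insert 18: [24, 18]
Insert 18: [24, 18, 18]
Insert 11: [24, 18, 18, 11]

Final heap: [24, 18, 18, 11]


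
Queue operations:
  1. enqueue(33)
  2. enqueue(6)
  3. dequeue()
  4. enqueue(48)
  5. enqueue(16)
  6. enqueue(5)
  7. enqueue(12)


enqueue(33) -> [33]
enqueue(6) -> [33, 6]
dequeue()->33, [6]
enqueue(48) -> [6, 48]
enqueue(16) -> [6, 48, 16]
enqueue(5) -> [6, 48, 16, 5]
enqueue(12) -> [6, 48, 16, 5, 12]

Final queue: [6, 48, 16, 5, 12]


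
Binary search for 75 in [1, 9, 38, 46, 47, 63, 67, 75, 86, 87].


Step 1: lo=0, hi=9, mid=4, val=47
Step 2: lo=5, hi=9, mid=7, val=75

Found at index 7


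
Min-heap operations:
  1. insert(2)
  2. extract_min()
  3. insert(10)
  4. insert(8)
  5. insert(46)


insert(2) -> [2]
extract_min()->2, []
insert(10) -> [10]
insert(8) -> [8, 10]
insert(46) -> [8, 10, 46]

Final heap: [8, 10, 46]


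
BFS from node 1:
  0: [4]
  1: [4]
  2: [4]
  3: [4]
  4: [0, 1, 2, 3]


Visit 1, enqueue [4]
Visit 4, enqueue [0, 2, 3]
Visit 0, enqueue []
Visit 2, enqueue []
Visit 3, enqueue []

BFS order: [1, 4, 0, 2, 3]


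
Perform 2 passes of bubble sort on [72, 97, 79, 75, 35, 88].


Initial: [72, 97, 79, 75, 35, 88]
Pass 1: [72, 79, 75, 35, 88, 97] (4 swaps)
Pass 2: [72, 75, 35, 79, 88, 97] (2 swaps)

After 2 passes: [72, 75, 35, 79, 88, 97]


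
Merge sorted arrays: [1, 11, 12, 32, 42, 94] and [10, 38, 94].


Take 1 from A
Take 10 from B
Take 11 from A
Take 12 from A
Take 32 from A
Take 38 from B
Take 42 from A
Take 94 from A

Merged: [1, 10, 11, 12, 32, 38, 42, 94, 94]


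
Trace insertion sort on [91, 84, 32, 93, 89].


Initial: [91, 84, 32, 93, 89]
Insert 84: [84, 91, 32, 93, 89]
Insert 32: [32, 84, 91, 93, 89]
Insert 93: [32, 84, 91, 93, 89]
Insert 89: [32, 84, 89, 91, 93]

Sorted: [32, 84, 89, 91, 93]


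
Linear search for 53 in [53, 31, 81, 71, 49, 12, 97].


i=0: 53==53 found!

Found at 0, 1 comps


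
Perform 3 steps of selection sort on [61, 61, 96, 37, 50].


Initial: [61, 61, 96, 37, 50]
Step 1: min=37 at 3
  Swap: [37, 61, 96, 61, 50]
Step 2: min=50 at 4
  Swap: [37, 50, 96, 61, 61]
Step 3: min=61 at 3
  Swap: [37, 50, 61, 96, 61]

After 3 steps: [37, 50, 61, 96, 61]


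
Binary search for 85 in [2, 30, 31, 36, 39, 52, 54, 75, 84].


Step 1: lo=0, hi=8, mid=4, val=39
Step 2: lo=5, hi=8, mid=6, val=54
Step 3: lo=7, hi=8, mid=7, val=75
Step 4: lo=8, hi=8, mid=8, val=84

Not found


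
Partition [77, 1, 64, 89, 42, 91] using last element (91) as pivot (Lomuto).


Pivot: 91
  77 <= 91: advance i (no swap)
  1 <= 91: advance i (no swap)
  64 <= 91: advance i (no swap)
  89 <= 91: advance i (no swap)
  42 <= 91: advance i (no swap)
Place pivot at 5: [77, 1, 64, 89, 42, 91]

Partitioned: [77, 1, 64, 89, 42, 91]


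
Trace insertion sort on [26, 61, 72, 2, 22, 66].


Initial: [26, 61, 72, 2, 22, 66]
Insert 61: [26, 61, 72, 2, 22, 66]
Insert 72: [26, 61, 72, 2, 22, 66]
Insert 2: [2, 26, 61, 72, 22, 66]
Insert 22: [2, 22, 26, 61, 72, 66]
Insert 66: [2, 22, 26, 61, 66, 72]

Sorted: [2, 22, 26, 61, 66, 72]


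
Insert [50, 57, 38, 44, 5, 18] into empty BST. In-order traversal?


Insert 50: root
Insert 57: R from 50
Insert 38: L from 50
Insert 44: L from 50 -> R from 38
Insert 5: L from 50 -> L from 38
Insert 18: L from 50 -> L from 38 -> R from 5

In-order: [5, 18, 38, 44, 50, 57]


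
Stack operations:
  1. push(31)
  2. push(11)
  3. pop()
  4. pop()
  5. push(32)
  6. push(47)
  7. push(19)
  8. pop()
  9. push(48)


push(31) -> [31]
push(11) -> [31, 11]
pop()->11, [31]
pop()->31, []
push(32) -> [32]
push(47) -> [32, 47]
push(19) -> [32, 47, 19]
pop()->19, [32, 47]
push(48) -> [32, 47, 48]

Final stack: [32, 47, 48]


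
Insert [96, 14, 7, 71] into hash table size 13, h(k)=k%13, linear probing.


Insert 96: h=5 -> slot 5
Insert 14: h=1 -> slot 1
Insert 7: h=7 -> slot 7
Insert 71: h=6 -> slot 6

Table: [None, 14, None, None, None, 96, 71, 7, None, None, None, None, None]


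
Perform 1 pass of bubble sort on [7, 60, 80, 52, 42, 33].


Initial: [7, 60, 80, 52, 42, 33]
Pass 1: [7, 60, 52, 42, 33, 80] (3 swaps)

After 1 pass: [7, 60, 52, 42, 33, 80]


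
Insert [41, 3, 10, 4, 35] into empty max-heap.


Insert 41: [41]
Insert 3: [41, 3]
Insert 10: [41, 3, 10]
Insert 4: [41, 4, 10, 3]
Insert 35: [41, 35, 10, 3, 4]

Final heap: [41, 35, 10, 3, 4]


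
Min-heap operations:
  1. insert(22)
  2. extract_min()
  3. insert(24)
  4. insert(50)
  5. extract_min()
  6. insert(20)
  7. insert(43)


insert(22) -> [22]
extract_min()->22, []
insert(24) -> [24]
insert(50) -> [24, 50]
extract_min()->24, [50]
insert(20) -> [20, 50]
insert(43) -> [20, 50, 43]

Final heap: [20, 50, 43]


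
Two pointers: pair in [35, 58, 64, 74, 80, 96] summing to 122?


lo=0(35)+hi=5(96)=131
lo=0(35)+hi=4(80)=115
lo=1(58)+hi=4(80)=138
lo=1(58)+hi=3(74)=132
lo=1(58)+hi=2(64)=122

Yes: 58+64=122


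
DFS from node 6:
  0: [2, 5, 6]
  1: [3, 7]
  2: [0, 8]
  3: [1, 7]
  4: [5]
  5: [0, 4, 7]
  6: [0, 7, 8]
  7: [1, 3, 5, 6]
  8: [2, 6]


Visit 6, push [8, 7, 0]
Visit 0, push [5, 2]
Visit 2, push [8]
Visit 8, push []
Visit 5, push [7, 4]
Visit 4, push []
Visit 7, push [3, 1]
Visit 1, push [3]
Visit 3, push []

DFS order: [6, 0, 2, 8, 5, 4, 7, 1, 3]


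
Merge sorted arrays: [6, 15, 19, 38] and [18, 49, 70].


Take 6 from A
Take 15 from A
Take 18 from B
Take 19 from A
Take 38 from A

Merged: [6, 15, 18, 19, 38, 49, 70]


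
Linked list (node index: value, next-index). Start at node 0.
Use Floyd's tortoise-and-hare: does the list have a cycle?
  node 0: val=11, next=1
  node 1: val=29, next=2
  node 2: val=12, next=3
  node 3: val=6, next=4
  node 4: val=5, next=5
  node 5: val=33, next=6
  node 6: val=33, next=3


Floyd's tortoise (slow, +1) and hare (fast, +2):
  init: slow=0, fast=0
  step 1: slow=1, fast=2
  step 2: slow=2, fast=4
  step 3: slow=3, fast=6
  step 4: slow=4, fast=4
  slow == fast at node 4: cycle detected

Cycle: yes


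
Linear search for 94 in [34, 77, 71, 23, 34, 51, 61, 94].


i=0: 34!=94
i=1: 77!=94
i=2: 71!=94
i=3: 23!=94
i=4: 34!=94
i=5: 51!=94
i=6: 61!=94
i=7: 94==94 found!

Found at 7, 8 comps


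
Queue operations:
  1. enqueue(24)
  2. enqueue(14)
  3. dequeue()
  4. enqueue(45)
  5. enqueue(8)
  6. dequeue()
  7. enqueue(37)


enqueue(24) -> [24]
enqueue(14) -> [24, 14]
dequeue()->24, [14]
enqueue(45) -> [14, 45]
enqueue(8) -> [14, 45, 8]
dequeue()->14, [45, 8]
enqueue(37) -> [45, 8, 37]

Final queue: [45, 8, 37]


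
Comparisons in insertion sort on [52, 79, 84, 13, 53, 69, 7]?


Algorithm: insertion sort
Input: [52, 79, 84, 13, 53, 69, 7]
Sorted: [7, 13, 52, 53, 69, 79, 84]

17


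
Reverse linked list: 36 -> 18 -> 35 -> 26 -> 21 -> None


Step 1: curr=36, set curr.next=prev(None) | reversed so far: 36
Step 2: curr=18, set curr.next=prev(36) | reversed so far: 18 -> 36
Step 3: curr=35, set curr.next=prev(18) | reversed so far: 35 -> 18 -> 36
Step 4: curr=26, set curr.next=prev(35) | reversed so far: 26 -> 35 -> 18 -> 36
Step 5: curr=21, set curr.next=prev(26) | reversed so far: 21 -> 26 -> 35 -> 18 -> 36

21 -> 26 -> 35 -> 18 -> 36 -> None


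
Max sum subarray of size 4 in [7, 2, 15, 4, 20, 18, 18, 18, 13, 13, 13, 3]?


[0:4]: 28
[1:5]: 41
[2:6]: 57
[3:7]: 60
[4:8]: 74
[5:9]: 67
[6:10]: 62
[7:11]: 57
[8:12]: 42

Max: 74 at [4:8]


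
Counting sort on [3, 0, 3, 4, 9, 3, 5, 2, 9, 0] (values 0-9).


Input: [3, 0, 3, 4, 9, 3, 5, 2, 9, 0]
Counts: [2, 0, 1, 3, 1, 1, 0, 0, 0, 2]

Sorted: [0, 0, 2, 3, 3, 3, 4, 5, 9, 9]


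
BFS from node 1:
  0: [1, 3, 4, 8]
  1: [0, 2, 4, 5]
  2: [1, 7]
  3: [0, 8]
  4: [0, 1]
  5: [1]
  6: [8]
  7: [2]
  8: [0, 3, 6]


Visit 1, enqueue [0, 2, 4, 5]
Visit 0, enqueue [3, 8]
Visit 2, enqueue [7]
Visit 4, enqueue []
Visit 5, enqueue []
Visit 3, enqueue []
Visit 8, enqueue [6]
Visit 7, enqueue []
Visit 6, enqueue []

BFS order: [1, 0, 2, 4, 5, 3, 8, 7, 6]


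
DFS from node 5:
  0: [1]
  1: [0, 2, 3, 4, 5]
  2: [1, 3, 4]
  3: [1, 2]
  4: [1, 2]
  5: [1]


Visit 5, push [1]
Visit 1, push [4, 3, 2, 0]
Visit 0, push []
Visit 2, push [4, 3]
Visit 3, push []
Visit 4, push []

DFS order: [5, 1, 0, 2, 3, 4]


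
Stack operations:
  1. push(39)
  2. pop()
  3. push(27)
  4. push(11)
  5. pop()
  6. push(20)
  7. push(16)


push(39) -> [39]
pop()->39, []
push(27) -> [27]
push(11) -> [27, 11]
pop()->11, [27]
push(20) -> [27, 20]
push(16) -> [27, 20, 16]

Final stack: [27, 20, 16]


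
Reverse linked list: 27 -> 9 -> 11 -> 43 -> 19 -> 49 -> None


Step 1: curr=27, set curr.next=prev(None) | reversed so far: 27
Step 2: curr=9, set curr.next=prev(27) | reversed so far: 9 -> 27
Step 3: curr=11, set curr.next=prev(9) | reversed so far: 11 -> 9 -> 27
Step 4: curr=43, set curr.next=prev(11) | reversed so far: 43 -> 11 -> 9 -> 27
Step 5: curr=19, set curr.next=prev(43) | reversed so far: 19 -> 43 -> 11 -> 9 -> 27
Step 6: curr=49, set curr.next=prev(19) | reversed so far: 49 -> 19 -> 43 -> 11 -> 9 -> 27

49 -> 19 -> 43 -> 11 -> 9 -> 27 -> None


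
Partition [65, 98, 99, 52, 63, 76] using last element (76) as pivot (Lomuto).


Pivot: 76
  65 <= 76: advance i (no swap)
  52 <= 76: swap -> [65, 52, 99, 98, 63, 76]
  63 <= 76: swap -> [65, 52, 63, 98, 99, 76]
Place pivot at 3: [65, 52, 63, 76, 99, 98]

Partitioned: [65, 52, 63, 76, 99, 98]


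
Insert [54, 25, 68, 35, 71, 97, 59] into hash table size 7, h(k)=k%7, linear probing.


Insert 54: h=5 -> slot 5
Insert 25: h=4 -> slot 4
Insert 68: h=5, 1 probes -> slot 6
Insert 35: h=0 -> slot 0
Insert 71: h=1 -> slot 1
Insert 97: h=6, 3 probes -> slot 2
Insert 59: h=3 -> slot 3

Table: [35, 71, 97, 59, 25, 54, 68]


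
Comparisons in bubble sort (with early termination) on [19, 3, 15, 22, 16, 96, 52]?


Algorithm: bubble sort (with early termination)
Input: [19, 3, 15, 22, 16, 96, 52]
Sorted: [3, 15, 16, 19, 22, 52, 96]

15


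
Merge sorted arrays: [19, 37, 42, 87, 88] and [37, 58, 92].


Take 19 from A
Take 37 from A
Take 37 from B
Take 42 from A
Take 58 from B
Take 87 from A
Take 88 from A

Merged: [19, 37, 37, 42, 58, 87, 88, 92]


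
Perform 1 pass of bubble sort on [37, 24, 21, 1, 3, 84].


Initial: [37, 24, 21, 1, 3, 84]
Pass 1: [24, 21, 1, 3, 37, 84] (4 swaps)

After 1 pass: [24, 21, 1, 3, 37, 84]


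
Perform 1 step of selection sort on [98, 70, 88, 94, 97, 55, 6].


Initial: [98, 70, 88, 94, 97, 55, 6]
Step 1: min=6 at 6
  Swap: [6, 70, 88, 94, 97, 55, 98]

After 1 step: [6, 70, 88, 94, 97, 55, 98]


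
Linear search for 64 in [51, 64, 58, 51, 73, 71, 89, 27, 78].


i=0: 51!=64
i=1: 64==64 found!

Found at 1, 2 comps


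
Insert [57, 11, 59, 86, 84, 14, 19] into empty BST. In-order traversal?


Insert 57: root
Insert 11: L from 57
Insert 59: R from 57
Insert 86: R from 57 -> R from 59
Insert 84: R from 57 -> R from 59 -> L from 86
Insert 14: L from 57 -> R from 11
Insert 19: L from 57 -> R from 11 -> R from 14

In-order: [11, 14, 19, 57, 59, 84, 86]


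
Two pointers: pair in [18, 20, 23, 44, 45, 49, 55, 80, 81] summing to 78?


lo=0(18)+hi=8(81)=99
lo=0(18)+hi=7(80)=98
lo=0(18)+hi=6(55)=73
lo=1(20)+hi=6(55)=75
lo=2(23)+hi=6(55)=78

Yes: 23+55=78


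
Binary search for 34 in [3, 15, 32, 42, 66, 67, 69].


Step 1: lo=0, hi=6, mid=3, val=42
Step 2: lo=0, hi=2, mid=1, val=15
Step 3: lo=2, hi=2, mid=2, val=32

Not found


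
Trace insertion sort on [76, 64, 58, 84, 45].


Initial: [76, 64, 58, 84, 45]
Insert 64: [64, 76, 58, 84, 45]
Insert 58: [58, 64, 76, 84, 45]
Insert 84: [58, 64, 76, 84, 45]
Insert 45: [45, 58, 64, 76, 84]

Sorted: [45, 58, 64, 76, 84]


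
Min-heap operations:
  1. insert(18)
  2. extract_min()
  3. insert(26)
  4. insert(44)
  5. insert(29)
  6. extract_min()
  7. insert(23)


insert(18) -> [18]
extract_min()->18, []
insert(26) -> [26]
insert(44) -> [26, 44]
insert(29) -> [26, 44, 29]
extract_min()->26, [29, 44]
insert(23) -> [23, 44, 29]

Final heap: [23, 44, 29]


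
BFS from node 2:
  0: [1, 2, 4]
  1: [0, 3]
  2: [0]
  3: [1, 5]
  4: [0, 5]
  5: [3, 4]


Visit 2, enqueue [0]
Visit 0, enqueue [1, 4]
Visit 1, enqueue [3]
Visit 4, enqueue [5]
Visit 3, enqueue []
Visit 5, enqueue []

BFS order: [2, 0, 1, 4, 3, 5]


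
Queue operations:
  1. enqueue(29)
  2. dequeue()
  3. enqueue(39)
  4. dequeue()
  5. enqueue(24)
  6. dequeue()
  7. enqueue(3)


enqueue(29) -> [29]
dequeue()->29, []
enqueue(39) -> [39]
dequeue()->39, []
enqueue(24) -> [24]
dequeue()->24, []
enqueue(3) -> [3]

Final queue: [3]


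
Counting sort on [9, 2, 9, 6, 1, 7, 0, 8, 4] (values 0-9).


Input: [9, 2, 9, 6, 1, 7, 0, 8, 4]
Counts: [1, 1, 1, 0, 1, 0, 1, 1, 1, 2]

Sorted: [0, 1, 2, 4, 6, 7, 8, 9, 9]


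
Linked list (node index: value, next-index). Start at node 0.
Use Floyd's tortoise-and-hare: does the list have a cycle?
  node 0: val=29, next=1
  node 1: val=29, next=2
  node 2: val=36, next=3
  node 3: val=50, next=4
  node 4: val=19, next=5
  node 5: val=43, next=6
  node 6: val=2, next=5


Floyd's tortoise (slow, +1) and hare (fast, +2):
  init: slow=0, fast=0
  step 1: slow=1, fast=2
  step 2: slow=2, fast=4
  step 3: slow=3, fast=6
  step 4: slow=4, fast=6
  step 5: slow=5, fast=6
  step 6: slow=6, fast=6
  slow == fast at node 6: cycle detected

Cycle: yes


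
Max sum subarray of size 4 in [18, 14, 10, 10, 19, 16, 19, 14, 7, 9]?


[0:4]: 52
[1:5]: 53
[2:6]: 55
[3:7]: 64
[4:8]: 68
[5:9]: 56
[6:10]: 49

Max: 68 at [4:8]


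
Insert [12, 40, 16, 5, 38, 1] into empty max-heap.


Insert 12: [12]
Insert 40: [40, 12]
Insert 16: [40, 12, 16]
Insert 5: [40, 12, 16, 5]
Insert 38: [40, 38, 16, 5, 12]
Insert 1: [40, 38, 16, 5, 12, 1]

Final heap: [40, 38, 16, 5, 12, 1]


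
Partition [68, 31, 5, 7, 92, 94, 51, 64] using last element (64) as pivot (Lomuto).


Pivot: 64
  31 <= 64: swap -> [31, 68, 5, 7, 92, 94, 51, 64]
  5 <= 64: swap -> [31, 5, 68, 7, 92, 94, 51, 64]
  7 <= 64: swap -> [31, 5, 7, 68, 92, 94, 51, 64]
  51 <= 64: swap -> [31, 5, 7, 51, 92, 94, 68, 64]
Place pivot at 4: [31, 5, 7, 51, 64, 94, 68, 92]

Partitioned: [31, 5, 7, 51, 64, 94, 68, 92]


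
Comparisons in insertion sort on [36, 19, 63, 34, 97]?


Algorithm: insertion sort
Input: [36, 19, 63, 34, 97]
Sorted: [19, 34, 36, 63, 97]

6


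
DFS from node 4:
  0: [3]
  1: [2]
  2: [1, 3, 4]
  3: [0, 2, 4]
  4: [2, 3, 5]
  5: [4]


Visit 4, push [5, 3, 2]
Visit 2, push [3, 1]
Visit 1, push []
Visit 3, push [0]
Visit 0, push []
Visit 5, push []

DFS order: [4, 2, 1, 3, 0, 5]


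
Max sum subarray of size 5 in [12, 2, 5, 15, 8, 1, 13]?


[0:5]: 42
[1:6]: 31
[2:7]: 42

Max: 42 at [0:5]


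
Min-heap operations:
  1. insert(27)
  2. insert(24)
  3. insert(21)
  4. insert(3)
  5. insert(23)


insert(27) -> [27]
insert(24) -> [24, 27]
insert(21) -> [21, 27, 24]
insert(3) -> [3, 21, 24, 27]
insert(23) -> [3, 21, 24, 27, 23]

Final heap: [3, 21, 24, 27, 23]


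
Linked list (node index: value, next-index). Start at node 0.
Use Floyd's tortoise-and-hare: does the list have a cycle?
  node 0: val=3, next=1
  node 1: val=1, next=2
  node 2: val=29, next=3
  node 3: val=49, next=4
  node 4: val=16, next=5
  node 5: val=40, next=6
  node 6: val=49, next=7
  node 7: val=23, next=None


Floyd's tortoise (slow, +1) and hare (fast, +2):
  init: slow=0, fast=0
  step 1: slow=1, fast=2
  step 2: slow=2, fast=4
  step 3: slow=3, fast=6
  step 4: fast 6->7->None, no cycle

Cycle: no


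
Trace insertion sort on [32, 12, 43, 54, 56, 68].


Initial: [32, 12, 43, 54, 56, 68]
Insert 12: [12, 32, 43, 54, 56, 68]
Insert 43: [12, 32, 43, 54, 56, 68]
Insert 54: [12, 32, 43, 54, 56, 68]
Insert 56: [12, 32, 43, 54, 56, 68]
Insert 68: [12, 32, 43, 54, 56, 68]

Sorted: [12, 32, 43, 54, 56, 68]


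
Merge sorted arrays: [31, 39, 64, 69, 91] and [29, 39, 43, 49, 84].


Take 29 from B
Take 31 from A
Take 39 from A
Take 39 from B
Take 43 from B
Take 49 from B
Take 64 from A
Take 69 from A
Take 84 from B

Merged: [29, 31, 39, 39, 43, 49, 64, 69, 84, 91]


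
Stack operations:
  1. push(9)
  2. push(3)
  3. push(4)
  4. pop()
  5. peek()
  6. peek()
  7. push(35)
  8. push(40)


push(9) -> [9]
push(3) -> [9, 3]
push(4) -> [9, 3, 4]
pop()->4, [9, 3]
peek()->3
peek()->3
push(35) -> [9, 3, 35]
push(40) -> [9, 3, 35, 40]

Final stack: [9, 3, 35, 40]


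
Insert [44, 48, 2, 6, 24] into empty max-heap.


Insert 44: [44]
Insert 48: [48, 44]
Insert 2: [48, 44, 2]
Insert 6: [48, 44, 2, 6]
Insert 24: [48, 44, 2, 6, 24]

Final heap: [48, 44, 2, 6, 24]


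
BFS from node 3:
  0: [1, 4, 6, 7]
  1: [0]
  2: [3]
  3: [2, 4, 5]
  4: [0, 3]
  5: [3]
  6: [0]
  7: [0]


Visit 3, enqueue [2, 4, 5]
Visit 2, enqueue []
Visit 4, enqueue [0]
Visit 5, enqueue []
Visit 0, enqueue [1, 6, 7]
Visit 1, enqueue []
Visit 6, enqueue []
Visit 7, enqueue []

BFS order: [3, 2, 4, 5, 0, 1, 6, 7]


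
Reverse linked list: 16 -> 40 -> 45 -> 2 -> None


Step 1: curr=16, set curr.next=prev(None) | reversed so far: 16
Step 2: curr=40, set curr.next=prev(16) | reversed so far: 40 -> 16
Step 3: curr=45, set curr.next=prev(40) | reversed so far: 45 -> 40 -> 16
Step 4: curr=2, set curr.next=prev(45) | reversed so far: 2 -> 45 -> 40 -> 16

2 -> 45 -> 40 -> 16 -> None


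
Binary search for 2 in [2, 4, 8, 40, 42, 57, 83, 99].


Step 1: lo=0, hi=7, mid=3, val=40
Step 2: lo=0, hi=2, mid=1, val=4
Step 3: lo=0, hi=0, mid=0, val=2

Found at index 0


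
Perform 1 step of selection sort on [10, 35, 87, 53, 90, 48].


Initial: [10, 35, 87, 53, 90, 48]
Step 1: min=10 at 0
  Swap: [10, 35, 87, 53, 90, 48]

After 1 step: [10, 35, 87, 53, 90, 48]


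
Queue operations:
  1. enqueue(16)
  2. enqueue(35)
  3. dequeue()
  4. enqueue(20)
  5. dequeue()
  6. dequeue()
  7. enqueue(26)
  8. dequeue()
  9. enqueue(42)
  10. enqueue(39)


enqueue(16) -> [16]
enqueue(35) -> [16, 35]
dequeue()->16, [35]
enqueue(20) -> [35, 20]
dequeue()->35, [20]
dequeue()->20, []
enqueue(26) -> [26]
dequeue()->26, []
enqueue(42) -> [42]
enqueue(39) -> [42, 39]

Final queue: [42, 39]


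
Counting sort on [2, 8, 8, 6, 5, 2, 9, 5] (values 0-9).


Input: [2, 8, 8, 6, 5, 2, 9, 5]
Counts: [0, 0, 2, 0, 0, 2, 1, 0, 2, 1]

Sorted: [2, 2, 5, 5, 6, 8, 8, 9]


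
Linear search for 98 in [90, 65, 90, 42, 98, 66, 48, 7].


i=0: 90!=98
i=1: 65!=98
i=2: 90!=98
i=3: 42!=98
i=4: 98==98 found!

Found at 4, 5 comps


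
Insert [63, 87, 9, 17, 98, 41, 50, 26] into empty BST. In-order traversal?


Insert 63: root
Insert 87: R from 63
Insert 9: L from 63
Insert 17: L from 63 -> R from 9
Insert 98: R from 63 -> R from 87
Insert 41: L from 63 -> R from 9 -> R from 17
Insert 50: L from 63 -> R from 9 -> R from 17 -> R from 41
Insert 26: L from 63 -> R from 9 -> R from 17 -> L from 41

In-order: [9, 17, 26, 41, 50, 63, 87, 98]


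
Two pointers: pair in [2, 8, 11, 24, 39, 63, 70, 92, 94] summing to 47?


lo=0(2)+hi=8(94)=96
lo=0(2)+hi=7(92)=94
lo=0(2)+hi=6(70)=72
lo=0(2)+hi=5(63)=65
lo=0(2)+hi=4(39)=41
lo=1(8)+hi=4(39)=47

Yes: 8+39=47


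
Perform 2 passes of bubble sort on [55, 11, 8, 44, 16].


Initial: [55, 11, 8, 44, 16]
Pass 1: [11, 8, 44, 16, 55] (4 swaps)
Pass 2: [8, 11, 16, 44, 55] (2 swaps)

After 2 passes: [8, 11, 16, 44, 55]


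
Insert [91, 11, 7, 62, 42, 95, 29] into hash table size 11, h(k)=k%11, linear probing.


Insert 91: h=3 -> slot 3
Insert 11: h=0 -> slot 0
Insert 7: h=7 -> slot 7
Insert 62: h=7, 1 probes -> slot 8
Insert 42: h=9 -> slot 9
Insert 95: h=7, 3 probes -> slot 10
Insert 29: h=7, 5 probes -> slot 1

Table: [11, 29, None, 91, None, None, None, 7, 62, 42, 95]


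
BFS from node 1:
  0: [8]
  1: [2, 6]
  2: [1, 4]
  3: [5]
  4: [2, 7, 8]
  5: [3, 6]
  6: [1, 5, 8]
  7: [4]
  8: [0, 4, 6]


Visit 1, enqueue [2, 6]
Visit 2, enqueue [4]
Visit 6, enqueue [5, 8]
Visit 4, enqueue [7]
Visit 5, enqueue [3]
Visit 8, enqueue [0]
Visit 7, enqueue []
Visit 3, enqueue []
Visit 0, enqueue []

BFS order: [1, 2, 6, 4, 5, 8, 7, 3, 0]


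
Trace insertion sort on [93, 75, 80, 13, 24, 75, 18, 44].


Initial: [93, 75, 80, 13, 24, 75, 18, 44]
Insert 75: [75, 93, 80, 13, 24, 75, 18, 44]
Insert 80: [75, 80, 93, 13, 24, 75, 18, 44]
Insert 13: [13, 75, 80, 93, 24, 75, 18, 44]
Insert 24: [13, 24, 75, 80, 93, 75, 18, 44]
Insert 75: [13, 24, 75, 75, 80, 93, 18, 44]
Insert 18: [13, 18, 24, 75, 75, 80, 93, 44]
Insert 44: [13, 18, 24, 44, 75, 75, 80, 93]

Sorted: [13, 18, 24, 44, 75, 75, 80, 93]


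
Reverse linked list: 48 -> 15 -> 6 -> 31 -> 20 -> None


Step 1: curr=48, set curr.next=prev(None) | reversed so far: 48
Step 2: curr=15, set curr.next=prev(48) | reversed so far: 15 -> 48
Step 3: curr=6, set curr.next=prev(15) | reversed so far: 6 -> 15 -> 48
Step 4: curr=31, set curr.next=prev(6) | reversed so far: 31 -> 6 -> 15 -> 48
Step 5: curr=20, set curr.next=prev(31) | reversed so far: 20 -> 31 -> 6 -> 15 -> 48

20 -> 31 -> 6 -> 15 -> 48 -> None


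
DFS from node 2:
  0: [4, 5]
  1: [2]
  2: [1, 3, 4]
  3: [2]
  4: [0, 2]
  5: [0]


Visit 2, push [4, 3, 1]
Visit 1, push []
Visit 3, push []
Visit 4, push [0]
Visit 0, push [5]
Visit 5, push []

DFS order: [2, 1, 3, 4, 0, 5]


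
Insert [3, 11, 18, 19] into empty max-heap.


Insert 3: [3]
Insert 11: [11, 3]
Insert 18: [18, 3, 11]
Insert 19: [19, 18, 11, 3]

Final heap: [19, 18, 11, 3]


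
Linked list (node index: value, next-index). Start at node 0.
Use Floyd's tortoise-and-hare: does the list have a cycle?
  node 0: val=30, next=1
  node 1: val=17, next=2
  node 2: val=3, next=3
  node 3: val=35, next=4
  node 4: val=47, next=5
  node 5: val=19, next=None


Floyd's tortoise (slow, +1) and hare (fast, +2):
  init: slow=0, fast=0
  step 1: slow=1, fast=2
  step 2: slow=2, fast=4
  step 3: fast 4->5->None, no cycle

Cycle: no


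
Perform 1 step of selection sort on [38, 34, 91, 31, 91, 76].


Initial: [38, 34, 91, 31, 91, 76]
Step 1: min=31 at 3
  Swap: [31, 34, 91, 38, 91, 76]

After 1 step: [31, 34, 91, 38, 91, 76]


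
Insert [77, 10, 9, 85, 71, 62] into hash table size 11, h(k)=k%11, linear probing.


Insert 77: h=0 -> slot 0
Insert 10: h=10 -> slot 10
Insert 9: h=9 -> slot 9
Insert 85: h=8 -> slot 8
Insert 71: h=5 -> slot 5
Insert 62: h=7 -> slot 7

Table: [77, None, None, None, None, 71, None, 62, 85, 9, 10]


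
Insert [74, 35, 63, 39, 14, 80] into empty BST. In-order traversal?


Insert 74: root
Insert 35: L from 74
Insert 63: L from 74 -> R from 35
Insert 39: L from 74 -> R from 35 -> L from 63
Insert 14: L from 74 -> L from 35
Insert 80: R from 74

In-order: [14, 35, 39, 63, 74, 80]


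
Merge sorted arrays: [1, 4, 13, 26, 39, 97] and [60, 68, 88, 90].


Take 1 from A
Take 4 from A
Take 13 from A
Take 26 from A
Take 39 from A
Take 60 from B
Take 68 from B
Take 88 from B
Take 90 from B

Merged: [1, 4, 13, 26, 39, 60, 68, 88, 90, 97]


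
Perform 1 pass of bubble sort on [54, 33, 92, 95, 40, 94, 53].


Initial: [54, 33, 92, 95, 40, 94, 53]
Pass 1: [33, 54, 92, 40, 94, 53, 95] (4 swaps)

After 1 pass: [33, 54, 92, 40, 94, 53, 95]


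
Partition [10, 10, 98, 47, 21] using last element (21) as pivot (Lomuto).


Pivot: 21
  10 <= 21: advance i (no swap)
  10 <= 21: advance i (no swap)
Place pivot at 2: [10, 10, 21, 47, 98]

Partitioned: [10, 10, 21, 47, 98]


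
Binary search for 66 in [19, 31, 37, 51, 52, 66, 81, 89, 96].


Step 1: lo=0, hi=8, mid=4, val=52
Step 2: lo=5, hi=8, mid=6, val=81
Step 3: lo=5, hi=5, mid=5, val=66

Found at index 5


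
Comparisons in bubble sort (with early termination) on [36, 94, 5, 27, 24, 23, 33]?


Algorithm: bubble sort (with early termination)
Input: [36, 94, 5, 27, 24, 23, 33]
Sorted: [5, 23, 24, 27, 33, 36, 94]

20


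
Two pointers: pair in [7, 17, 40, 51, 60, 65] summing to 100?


lo=0(7)+hi=5(65)=72
lo=1(17)+hi=5(65)=82
lo=2(40)+hi=5(65)=105
lo=2(40)+hi=4(60)=100

Yes: 40+60=100


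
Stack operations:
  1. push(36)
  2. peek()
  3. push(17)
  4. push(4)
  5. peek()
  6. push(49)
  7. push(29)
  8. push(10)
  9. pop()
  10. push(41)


push(36) -> [36]
peek()->36
push(17) -> [36, 17]
push(4) -> [36, 17, 4]
peek()->4
push(49) -> [36, 17, 4, 49]
push(29) -> [36, 17, 4, 49, 29]
push(10) -> [36, 17, 4, 49, 29, 10]
pop()->10, [36, 17, 4, 49, 29]
push(41) -> [36, 17, 4, 49, 29, 41]

Final stack: [36, 17, 4, 49, 29, 41]


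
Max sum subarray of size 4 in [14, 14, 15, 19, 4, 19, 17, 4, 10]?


[0:4]: 62
[1:5]: 52
[2:6]: 57
[3:7]: 59
[4:8]: 44
[5:9]: 50

Max: 62 at [0:4]


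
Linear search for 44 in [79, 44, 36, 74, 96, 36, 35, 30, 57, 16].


i=0: 79!=44
i=1: 44==44 found!

Found at 1, 2 comps


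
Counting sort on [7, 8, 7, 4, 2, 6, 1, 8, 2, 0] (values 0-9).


Input: [7, 8, 7, 4, 2, 6, 1, 8, 2, 0]
Counts: [1, 1, 2, 0, 1, 0, 1, 2, 2, 0]

Sorted: [0, 1, 2, 2, 4, 6, 7, 7, 8, 8]


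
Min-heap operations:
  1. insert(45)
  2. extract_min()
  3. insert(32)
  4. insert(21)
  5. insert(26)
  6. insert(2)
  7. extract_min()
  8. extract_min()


insert(45) -> [45]
extract_min()->45, []
insert(32) -> [32]
insert(21) -> [21, 32]
insert(26) -> [21, 32, 26]
insert(2) -> [2, 21, 26, 32]
extract_min()->2, [21, 32, 26]
extract_min()->21, [26, 32]

Final heap: [26, 32]


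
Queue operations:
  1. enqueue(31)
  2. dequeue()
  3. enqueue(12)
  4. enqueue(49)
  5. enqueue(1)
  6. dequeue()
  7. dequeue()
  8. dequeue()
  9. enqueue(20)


enqueue(31) -> [31]
dequeue()->31, []
enqueue(12) -> [12]
enqueue(49) -> [12, 49]
enqueue(1) -> [12, 49, 1]
dequeue()->12, [49, 1]
dequeue()->49, [1]
dequeue()->1, []
enqueue(20) -> [20]

Final queue: [20]


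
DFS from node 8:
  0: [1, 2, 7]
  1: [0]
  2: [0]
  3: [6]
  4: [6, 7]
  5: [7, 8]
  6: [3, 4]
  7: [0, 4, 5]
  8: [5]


Visit 8, push [5]
Visit 5, push [7]
Visit 7, push [4, 0]
Visit 0, push [2, 1]
Visit 1, push []
Visit 2, push []
Visit 4, push [6]
Visit 6, push [3]
Visit 3, push []

DFS order: [8, 5, 7, 0, 1, 2, 4, 6, 3]


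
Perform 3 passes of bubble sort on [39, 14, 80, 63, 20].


Initial: [39, 14, 80, 63, 20]
Pass 1: [14, 39, 63, 20, 80] (3 swaps)
Pass 2: [14, 39, 20, 63, 80] (1 swaps)
Pass 3: [14, 20, 39, 63, 80] (1 swaps)

After 3 passes: [14, 20, 39, 63, 80]


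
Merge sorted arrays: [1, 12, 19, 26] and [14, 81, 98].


Take 1 from A
Take 12 from A
Take 14 from B
Take 19 from A
Take 26 from A

Merged: [1, 12, 14, 19, 26, 81, 98]


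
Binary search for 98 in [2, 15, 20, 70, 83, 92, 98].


Step 1: lo=0, hi=6, mid=3, val=70
Step 2: lo=4, hi=6, mid=5, val=92
Step 3: lo=6, hi=6, mid=6, val=98

Found at index 6


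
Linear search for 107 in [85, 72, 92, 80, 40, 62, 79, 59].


i=0: 85!=107
i=1: 72!=107
i=2: 92!=107
i=3: 80!=107
i=4: 40!=107
i=5: 62!=107
i=6: 79!=107
i=7: 59!=107

Not found, 8 comps


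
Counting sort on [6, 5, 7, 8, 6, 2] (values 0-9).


Input: [6, 5, 7, 8, 6, 2]
Counts: [0, 0, 1, 0, 0, 1, 2, 1, 1, 0]

Sorted: [2, 5, 6, 6, 7, 8]


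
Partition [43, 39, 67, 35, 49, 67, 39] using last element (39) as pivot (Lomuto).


Pivot: 39
  39 <= 39: swap -> [39, 43, 67, 35, 49, 67, 39]
  35 <= 39: swap -> [39, 35, 67, 43, 49, 67, 39]
Place pivot at 2: [39, 35, 39, 43, 49, 67, 67]

Partitioned: [39, 35, 39, 43, 49, 67, 67]


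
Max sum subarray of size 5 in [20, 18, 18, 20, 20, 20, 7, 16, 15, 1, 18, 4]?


[0:5]: 96
[1:6]: 96
[2:7]: 85
[3:8]: 83
[4:9]: 78
[5:10]: 59
[6:11]: 57
[7:12]: 54

Max: 96 at [0:5]


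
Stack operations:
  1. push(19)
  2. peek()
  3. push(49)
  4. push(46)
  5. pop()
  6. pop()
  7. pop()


push(19) -> [19]
peek()->19
push(49) -> [19, 49]
push(46) -> [19, 49, 46]
pop()->46, [19, 49]
pop()->49, [19]
pop()->19, []

Final stack: []


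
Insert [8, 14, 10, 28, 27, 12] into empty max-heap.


Insert 8: [8]
Insert 14: [14, 8]
Insert 10: [14, 8, 10]
Insert 28: [28, 14, 10, 8]
Insert 27: [28, 27, 10, 8, 14]
Insert 12: [28, 27, 12, 8, 14, 10]

Final heap: [28, 27, 12, 8, 14, 10]


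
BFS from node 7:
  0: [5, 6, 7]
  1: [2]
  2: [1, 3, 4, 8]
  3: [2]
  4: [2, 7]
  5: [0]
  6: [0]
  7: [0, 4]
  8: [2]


Visit 7, enqueue [0, 4]
Visit 0, enqueue [5, 6]
Visit 4, enqueue [2]
Visit 5, enqueue []
Visit 6, enqueue []
Visit 2, enqueue [1, 3, 8]
Visit 1, enqueue []
Visit 3, enqueue []
Visit 8, enqueue []

BFS order: [7, 0, 4, 5, 6, 2, 1, 3, 8]


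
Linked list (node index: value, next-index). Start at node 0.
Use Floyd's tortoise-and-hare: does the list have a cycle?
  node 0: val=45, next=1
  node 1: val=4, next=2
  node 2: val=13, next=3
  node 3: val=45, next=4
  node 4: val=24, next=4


Floyd's tortoise (slow, +1) and hare (fast, +2):
  init: slow=0, fast=0
  step 1: slow=1, fast=2
  step 2: slow=2, fast=4
  step 3: slow=3, fast=4
  step 4: slow=4, fast=4
  slow == fast at node 4: cycle detected

Cycle: yes


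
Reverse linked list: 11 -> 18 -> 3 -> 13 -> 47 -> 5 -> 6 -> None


Step 1: curr=11, set curr.next=prev(None) | reversed so far: 11
Step 2: curr=18, set curr.next=prev(11) | reversed so far: 18 -> 11
Step 3: curr=3, set curr.next=prev(18) | reversed so far: 3 -> 18 -> 11
Step 4: curr=13, set curr.next=prev(3) | reversed so far: 13 -> 3 -> 18 -> 11
Step 5: curr=47, set curr.next=prev(13) | reversed so far: 47 -> 13 -> 3 -> 18 -> 11
Step 6: curr=5, set curr.next=prev(47) | reversed so far: 5 -> 47 -> 13 -> 3 -> 18 -> 11
Step 7: curr=6, set curr.next=prev(5) | reversed so far: 6 -> 5 -> 47 -> 13 -> 3 -> 18 -> 11

6 -> 5 -> 47 -> 13 -> 3 -> 18 -> 11 -> None


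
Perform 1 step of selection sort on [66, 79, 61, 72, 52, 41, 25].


Initial: [66, 79, 61, 72, 52, 41, 25]
Step 1: min=25 at 6
  Swap: [25, 79, 61, 72, 52, 41, 66]

After 1 step: [25, 79, 61, 72, 52, 41, 66]


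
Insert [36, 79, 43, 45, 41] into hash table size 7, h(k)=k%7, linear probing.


Insert 36: h=1 -> slot 1
Insert 79: h=2 -> slot 2
Insert 43: h=1, 2 probes -> slot 3
Insert 45: h=3, 1 probes -> slot 4
Insert 41: h=6 -> slot 6

Table: [None, 36, 79, 43, 45, None, 41]


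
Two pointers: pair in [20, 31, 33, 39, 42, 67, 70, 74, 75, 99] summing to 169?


lo=0(20)+hi=9(99)=119
lo=1(31)+hi=9(99)=130
lo=2(33)+hi=9(99)=132
lo=3(39)+hi=9(99)=138
lo=4(42)+hi=9(99)=141
lo=5(67)+hi=9(99)=166
lo=6(70)+hi=9(99)=169

Yes: 70+99=169


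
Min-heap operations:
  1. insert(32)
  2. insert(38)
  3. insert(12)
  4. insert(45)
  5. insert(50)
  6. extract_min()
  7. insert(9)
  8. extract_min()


insert(32) -> [32]
insert(38) -> [32, 38]
insert(12) -> [12, 38, 32]
insert(45) -> [12, 38, 32, 45]
insert(50) -> [12, 38, 32, 45, 50]
extract_min()->12, [32, 38, 50, 45]
insert(9) -> [9, 32, 50, 45, 38]
extract_min()->9, [32, 38, 50, 45]

Final heap: [32, 38, 50, 45]


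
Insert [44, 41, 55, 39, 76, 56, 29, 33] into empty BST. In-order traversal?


Insert 44: root
Insert 41: L from 44
Insert 55: R from 44
Insert 39: L from 44 -> L from 41
Insert 76: R from 44 -> R from 55
Insert 56: R from 44 -> R from 55 -> L from 76
Insert 29: L from 44 -> L from 41 -> L from 39
Insert 33: L from 44 -> L from 41 -> L from 39 -> R from 29

In-order: [29, 33, 39, 41, 44, 55, 56, 76]


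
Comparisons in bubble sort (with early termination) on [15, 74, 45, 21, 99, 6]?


Algorithm: bubble sort (with early termination)
Input: [15, 74, 45, 21, 99, 6]
Sorted: [6, 15, 21, 45, 74, 99]

15


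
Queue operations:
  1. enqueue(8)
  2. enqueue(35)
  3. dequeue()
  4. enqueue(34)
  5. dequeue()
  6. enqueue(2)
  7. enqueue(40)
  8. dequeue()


enqueue(8) -> [8]
enqueue(35) -> [8, 35]
dequeue()->8, [35]
enqueue(34) -> [35, 34]
dequeue()->35, [34]
enqueue(2) -> [34, 2]
enqueue(40) -> [34, 2, 40]
dequeue()->34, [2, 40]

Final queue: [2, 40]


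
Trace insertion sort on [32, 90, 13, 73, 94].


Initial: [32, 90, 13, 73, 94]
Insert 90: [32, 90, 13, 73, 94]
Insert 13: [13, 32, 90, 73, 94]
Insert 73: [13, 32, 73, 90, 94]
Insert 94: [13, 32, 73, 90, 94]

Sorted: [13, 32, 73, 90, 94]


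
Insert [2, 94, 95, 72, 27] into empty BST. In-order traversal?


Insert 2: root
Insert 94: R from 2
Insert 95: R from 2 -> R from 94
Insert 72: R from 2 -> L from 94
Insert 27: R from 2 -> L from 94 -> L from 72

In-order: [2, 27, 72, 94, 95]


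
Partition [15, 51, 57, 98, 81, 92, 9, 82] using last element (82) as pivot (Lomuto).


Pivot: 82
  15 <= 82: advance i (no swap)
  51 <= 82: advance i (no swap)
  57 <= 82: advance i (no swap)
  81 <= 82: swap -> [15, 51, 57, 81, 98, 92, 9, 82]
  9 <= 82: swap -> [15, 51, 57, 81, 9, 92, 98, 82]
Place pivot at 5: [15, 51, 57, 81, 9, 82, 98, 92]

Partitioned: [15, 51, 57, 81, 9, 82, 98, 92]


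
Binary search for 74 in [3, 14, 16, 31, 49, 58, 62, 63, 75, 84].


Step 1: lo=0, hi=9, mid=4, val=49
Step 2: lo=5, hi=9, mid=7, val=63
Step 3: lo=8, hi=9, mid=8, val=75

Not found


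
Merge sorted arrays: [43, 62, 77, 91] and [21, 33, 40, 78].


Take 21 from B
Take 33 from B
Take 40 from B
Take 43 from A
Take 62 from A
Take 77 from A
Take 78 from B

Merged: [21, 33, 40, 43, 62, 77, 78, 91]


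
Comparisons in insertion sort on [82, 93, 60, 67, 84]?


Algorithm: insertion sort
Input: [82, 93, 60, 67, 84]
Sorted: [60, 67, 82, 84, 93]

8


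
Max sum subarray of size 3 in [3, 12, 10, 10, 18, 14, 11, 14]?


[0:3]: 25
[1:4]: 32
[2:5]: 38
[3:6]: 42
[4:7]: 43
[5:8]: 39

Max: 43 at [4:7]


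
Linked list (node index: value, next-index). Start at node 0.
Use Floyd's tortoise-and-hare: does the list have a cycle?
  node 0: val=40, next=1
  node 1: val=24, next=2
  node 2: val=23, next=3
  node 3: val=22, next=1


Floyd's tortoise (slow, +1) and hare (fast, +2):
  init: slow=0, fast=0
  step 1: slow=1, fast=2
  step 2: slow=2, fast=1
  step 3: slow=3, fast=3
  slow == fast at node 3: cycle detected

Cycle: yes


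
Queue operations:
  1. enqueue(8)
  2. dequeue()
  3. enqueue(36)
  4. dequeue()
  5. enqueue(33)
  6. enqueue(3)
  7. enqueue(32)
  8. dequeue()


enqueue(8) -> [8]
dequeue()->8, []
enqueue(36) -> [36]
dequeue()->36, []
enqueue(33) -> [33]
enqueue(3) -> [33, 3]
enqueue(32) -> [33, 3, 32]
dequeue()->33, [3, 32]

Final queue: [3, 32]


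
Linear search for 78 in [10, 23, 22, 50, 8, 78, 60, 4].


i=0: 10!=78
i=1: 23!=78
i=2: 22!=78
i=3: 50!=78
i=4: 8!=78
i=5: 78==78 found!

Found at 5, 6 comps


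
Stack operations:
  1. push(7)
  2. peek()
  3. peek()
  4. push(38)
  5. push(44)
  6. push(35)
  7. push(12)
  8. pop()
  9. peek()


push(7) -> [7]
peek()->7
peek()->7
push(38) -> [7, 38]
push(44) -> [7, 38, 44]
push(35) -> [7, 38, 44, 35]
push(12) -> [7, 38, 44, 35, 12]
pop()->12, [7, 38, 44, 35]
peek()->35

Final stack: [7, 38, 44, 35]


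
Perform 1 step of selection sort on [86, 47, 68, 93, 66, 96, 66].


Initial: [86, 47, 68, 93, 66, 96, 66]
Step 1: min=47 at 1
  Swap: [47, 86, 68, 93, 66, 96, 66]

After 1 step: [47, 86, 68, 93, 66, 96, 66]


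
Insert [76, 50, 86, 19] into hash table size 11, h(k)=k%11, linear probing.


Insert 76: h=10 -> slot 10
Insert 50: h=6 -> slot 6
Insert 86: h=9 -> slot 9
Insert 19: h=8 -> slot 8

Table: [None, None, None, None, None, None, 50, None, 19, 86, 76]


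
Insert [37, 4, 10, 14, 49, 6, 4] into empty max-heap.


Insert 37: [37]
Insert 4: [37, 4]
Insert 10: [37, 4, 10]
Insert 14: [37, 14, 10, 4]
Insert 49: [49, 37, 10, 4, 14]
Insert 6: [49, 37, 10, 4, 14, 6]
Insert 4: [49, 37, 10, 4, 14, 6, 4]

Final heap: [49, 37, 10, 4, 14, 6, 4]
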